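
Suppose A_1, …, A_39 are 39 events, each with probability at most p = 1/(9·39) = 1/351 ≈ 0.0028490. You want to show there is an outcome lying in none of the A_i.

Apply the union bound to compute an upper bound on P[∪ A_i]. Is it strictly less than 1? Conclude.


Union bound: P[∪_{i=1}^{39} A_i] ≤ Σ_i P[A_i] ≤ 39·p = 39·(1/351) = 1/9.
Numerically: 1/9 ≈ 0.1111111.
Is 1/9 < 1? YES.
Since P[∪ A_i] ≤ 1/9 < 1, the complement has P[∩ A_i^c] ≥ 1 − 1/9 = 8/9 > 0, so some outcome avoids every A_i.

39·p = 1/9 ≈ 0.1111111; existence CERTIFIED by the union bound.


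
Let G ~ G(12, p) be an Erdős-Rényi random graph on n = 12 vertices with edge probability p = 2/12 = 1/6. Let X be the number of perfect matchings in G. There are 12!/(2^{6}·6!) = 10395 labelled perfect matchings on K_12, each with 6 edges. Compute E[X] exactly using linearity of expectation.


K_12 has 12!/(2^{6}·6!) = 10395 labelled perfect matchings.
For each such perfect matching H, let X_H = 1 if all 6 edges of H are present in G. Then P[X_H = 1] = p^{6} = (1/6)^{6} = 1/46656.
By linearity of expectation: E[X] = Σ_H E[X_H] = 10395 · p^{6} = 10395 · 1/46656 = 385/1728.
Numerically: E[X] ≈ 0.222801.

E[X] = 10395 · (1/6)^{6} = 385/1728 ≈ 0.222801.


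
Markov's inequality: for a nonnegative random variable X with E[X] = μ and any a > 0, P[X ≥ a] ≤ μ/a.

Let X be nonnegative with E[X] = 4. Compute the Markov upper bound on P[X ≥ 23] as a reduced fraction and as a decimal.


μ = E[X] = 4, a = 23.
Markov: P[X ≥ 23] ≤ μ/a = (4)/23 = 4/23.
Numerically: ≈ 0.1739.
(Since a = 23 > μ = 4.0000, the bound 4/23 is < 1 and informative.)

P[X ≥ 23] ≤ 4/23 ≈ 0.1739.


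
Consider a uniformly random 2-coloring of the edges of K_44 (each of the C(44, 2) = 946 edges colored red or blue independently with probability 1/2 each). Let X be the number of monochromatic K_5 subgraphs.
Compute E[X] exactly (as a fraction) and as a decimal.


Let X = Σ_S X_S over the C(44, 5) = 1086008 subsets S of size 5, where X_S = 1 if the K_5 on S is monochromatic.
For a fixed S, the K_5 on S has C(5, 2) = 10 edges. P[all 10 edges red] = (1/2)^10, and likewise for blue, so P[monochromatic] = 2·(1/2)^10 = 2^{1 − 10} = 1/512.
Summing: E[X] = C(44, 5) · 2^{1 − 10} = 1086008 · 1/512 = 135751/64.
Numerically: E[X] ≈ 2121.109375.

E[X] = C(44,5)·2^(1−C(5,2)) = 135751/64 ≈ 2121.109375.


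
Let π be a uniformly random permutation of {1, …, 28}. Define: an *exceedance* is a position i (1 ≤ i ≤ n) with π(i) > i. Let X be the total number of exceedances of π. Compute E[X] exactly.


Write X = Σ_{i=1}^{28} X_i, where X_i = 1_{π(i) > i}.
For each fixed i, π(i) is uniform over {1, …, 28} (marginal of a uniform permutation), so P[π(i) > i] = (n − i)/n. Summing: Σ_{i=1}^{28} (n − i)/n = (0 + 1 + … + 27)/28 = 28(28 − 1)/(2·28) = (28 − 1)/2.
Hence E[X] = Σ_{i=1}^{28} (28 − i)/28 = 27/2 ≈ 13.500000.

E[X] = 27/2 = 13.500000.


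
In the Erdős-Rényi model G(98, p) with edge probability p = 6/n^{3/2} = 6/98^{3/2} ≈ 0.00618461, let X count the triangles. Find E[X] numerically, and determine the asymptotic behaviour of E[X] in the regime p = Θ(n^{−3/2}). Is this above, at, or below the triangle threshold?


Number of potential triangles: C(98, 3) = 152096.
Each occurs with probability p³ ≈ (0.00618461)³ ≈ 2.36557330e-07.
By linearity: E[X] = C(98, 3)·p³ ≈ 152096 · 2.36557330e-07 ≈ 0.035979.
Since α = 3/2 > 1, p = c/n^{3/2} = o(1/n) is below the triangle threshold p ~ 1/n. Asymptotically E[X] ~ (c³/6)·n^{3(1−α)} = (6³/6)·n^{-1.5} → 0, so by Markov's inequality G has no triangles w.h.p.

E[X] ≈ 0.035979; in regime p = Θ(1/n^{3/2}) E[X] tends to 0 (below the triangle threshold p ~ 1/n).


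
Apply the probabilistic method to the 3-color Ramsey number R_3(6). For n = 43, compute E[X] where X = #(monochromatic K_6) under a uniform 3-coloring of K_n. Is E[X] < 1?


E[X] = C(43, 6) · 3^{1 − 15} = 6096454 · 3^{−14} = 6096454/4782969.
As a reduced fraction: E[X] = 6096454/4782969 ≈ 1.2746.
Is E[X] < 1? NO.
Since E[X] ≥ 1, the first-moment bound is inconclusive at n = 43; it does NOT by itself certify R_3(6) > 43.

E[X] = 6096454/4782969 ≈ 1.2746; E[X] ≥ 1; first-moment method inconclusive here.


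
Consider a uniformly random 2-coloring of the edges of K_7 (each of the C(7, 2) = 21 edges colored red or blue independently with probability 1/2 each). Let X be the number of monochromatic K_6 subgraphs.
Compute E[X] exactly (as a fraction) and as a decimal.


Let X = Σ_S X_S over the C(7, 6) = 7 subsets S of size 6, where X_S = 1 if the K_6 on S is monochromatic.
For a fixed S, the K_6 on S has C(6, 2) = 15 edges. P[all 15 edges red] = (1/2)^15, and likewise for blue, so P[monochromatic] = 2·(1/2)^15 = 2^{1 − 15} = 1/16384.
By linearity: E[X] = C(7, 6) · 2^{1 − 15} = 7 · 1/16384 = 7/16384.
Numerically: E[X] ≈ 0.00043.

E[X] = C(7,6)·2^(1−C(6,2)) = 7/16384 ≈ 0.00043.


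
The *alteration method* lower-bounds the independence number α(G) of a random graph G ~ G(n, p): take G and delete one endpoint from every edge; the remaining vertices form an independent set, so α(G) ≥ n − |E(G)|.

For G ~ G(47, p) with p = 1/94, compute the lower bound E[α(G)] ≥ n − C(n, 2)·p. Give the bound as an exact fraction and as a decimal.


E[|E(G)|] = C(47, 2)·p = 1081 · (1/94) = 23/2.
E[α(G)] ≥ n − E[|E(G)|] = 47 − 23/2 = 71/2.
Numerically: ≈ 35.500000.
(This is only a lower bound; the true E[α(G)] may be larger.)

E[α(G)] ≥ 71/2 ≈ 35.500000.


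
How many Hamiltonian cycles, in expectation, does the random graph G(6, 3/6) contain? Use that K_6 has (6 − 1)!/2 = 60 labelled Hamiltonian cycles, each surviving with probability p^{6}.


K_6 has (6 − 1)!/2 = 60 labelled Hamiltonian cycles.
For each such Hamiltonian cycle H, let X_H = 1 if all 6 edges of H are present in G. Then P[X_H = 1] = p^{6} = (1/2)^{6} = 1/64.
Summing the indicators: E[X] = Σ_H E[X_H] = 60 · p^{6} = 60 · 1/64 = 15/16.
Numerically: E[X] ≈ 0.9375.

E[X] = 60 · (1/2)^{6} = 15/16 ≈ 0.9375.


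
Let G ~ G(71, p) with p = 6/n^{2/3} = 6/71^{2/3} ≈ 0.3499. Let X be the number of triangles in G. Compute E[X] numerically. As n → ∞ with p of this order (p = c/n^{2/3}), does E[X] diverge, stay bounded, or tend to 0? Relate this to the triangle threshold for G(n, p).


Number of potential triangles: C(71, 3) = 57155.
Each occurs with probability p³ ≈ (0.3499)³ ≈ 4.284864e-02.
By linearity: E[X] = C(71, 3)·p³ ≈ 57155 · 4.284864e-02 ≈ 2449.0141.
Since α = 2/3 < 1, p = c/n^{2/3} ≫ 1/n is above the triangle threshold p ~ 1/n. Asymptotically E[X] ~ (c³/6)·n^{3(1−α)} = (6³/6)·n^{1} → ∞; triangles are abundant w.h.p.

E[X] ≈ 2449.0141; in regime p = Θ(1/n^{2/3}) E[X] diverges (above the triangle threshold p ~ 1/n).


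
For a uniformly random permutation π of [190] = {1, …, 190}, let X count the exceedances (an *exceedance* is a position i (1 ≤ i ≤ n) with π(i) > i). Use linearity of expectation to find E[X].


Write X = Σ_{i=1}^{190} X_i, where X_i = 1_{π(i) > i}.
For each fixed i, π(i) is uniform over {1, …, 190} (marginal of a uniform permutation), so P[π(i) > i] = (n − i)/n. Summing: Σ_{i=1}^{190} (n − i)/n = (0 + 1 + … + 189)/190 = 190(190 − 1)/(2·190) = (190 − 1)/2.
Hence E[X] = Σ_{i=1}^{190} (190 − i)/190 = 189/2 ≈ 94.500.

E[X] = 189/2 = 94.500.


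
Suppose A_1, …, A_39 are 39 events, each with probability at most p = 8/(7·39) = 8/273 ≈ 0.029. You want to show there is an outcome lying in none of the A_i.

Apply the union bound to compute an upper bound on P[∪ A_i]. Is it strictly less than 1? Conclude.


Union bound: P[∪_{i=1}^{39} A_i] ≤ Σ_i P[A_i] ≤ 39·p = 39·(8/273) = 8/7.
Numerically: 8/7 ≈ 1.143.
Is 8/7 < 1? NO.
Since the bound 8/7 is ≥ 1, the union bound is uninformative here; it does NOT by itself certify existence.

39·p = 8/7 ≈ 1.143; existence NOT certified by the union bound.


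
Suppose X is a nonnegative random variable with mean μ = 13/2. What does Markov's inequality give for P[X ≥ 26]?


μ = E[X] = 13/2, a = 26.
Markov: P[X ≥ 26] ≤ μ/a = (13/2)/26 = 1/4.
Numerically: ≈ 0.25000.
(Since a = 26 > μ = 6.50000, the bound 1/4 is < 1 and informative.)

P[X ≥ 26] ≤ 1/4 ≈ 0.25000.


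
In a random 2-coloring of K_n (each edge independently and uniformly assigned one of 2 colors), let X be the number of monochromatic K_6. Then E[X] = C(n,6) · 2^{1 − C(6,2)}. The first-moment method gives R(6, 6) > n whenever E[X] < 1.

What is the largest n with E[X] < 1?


We need C(n, 6) · 2^{1 − 15} < 1, i.e. C(n, 6) < 2^{15 − 1} = 16384.
Check values of n near the boundary:
  n = 14: C(14, 6) = 3003; 3003 < 16384? YES
  n = 15: C(15, 6) = 5005; 5005 < 16384? YES
  n = 16: C(16, 6) = 8008; 8008 < 16384? YES
  n = 17: C(17, 6) = 12376; 12376 < 16384? YES
  n = 18: C(18, 6) = 18564; 18564 < 16384? NO
  n = 19: C(19, 6) = 27132; 27132 < 16384? NO
  n = 20: C(20, 6) = 38760; 38760 < 16384? NO
The largest n with C(n, 6) < 16384 is n = 17 (where E[X] = 1547/2048 ≈ 0.7553711). Hence R(6, 6) > 17, i.e. R(6, 6) ≥ 18.

Largest n = 17; hence R(6, 6) > 17.


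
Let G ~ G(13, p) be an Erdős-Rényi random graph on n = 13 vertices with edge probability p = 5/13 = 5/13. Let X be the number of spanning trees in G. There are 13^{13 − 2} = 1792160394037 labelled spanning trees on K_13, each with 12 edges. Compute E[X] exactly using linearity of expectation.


K_13 has 13^{13 − 2} = 1792160394037 labelled spanning trees.
For each such spanning tree H, let X_H = 1 if all 12 edges of H are present in G. Then P[X_H = 1] = p^{12} = (5/13)^{12} = 244140625/23298085122481.
Summing the indicators: E[X] = Σ_H E[X_H] = 1792160394037 · p^{12} = 1792160394037 · 244140625/23298085122481 = 244140625/13.
Numerically: E[X] ≈ 1.878e+07.

E[X] = 1792160394037 · (5/13)^{12} = 244140625/13 ≈ 1.878e+07.


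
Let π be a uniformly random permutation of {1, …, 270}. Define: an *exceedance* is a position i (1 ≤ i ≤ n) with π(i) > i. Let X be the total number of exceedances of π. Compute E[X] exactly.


Write X = Σ_{i=1}^{270} X_i, where X_i = 1_{π(i) > i}.
For each fixed i, π(i) is uniform over {1, …, 270} (marginal of a uniform permutation), so P[π(i) > i] = (n − i)/n. Summing: Σ_{i=1}^{270} (n − i)/n = (0 + 1 + … + 269)/270 = 270(270 − 1)/(2·270) = (270 − 1)/2.
Hence E[X] = Σ_{i=1}^{270} (270 − i)/270 = 269/2 ≈ 134.500000.

E[X] = 269/2 = 134.500000.


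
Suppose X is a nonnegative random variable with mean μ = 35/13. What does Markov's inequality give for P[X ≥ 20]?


μ = E[X] = 35/13, a = 20.
Markov: P[X ≥ 20] ≤ μ/a = (35/13)/20 = 7/52.
Numerically: ≈ 0.13462.
(Since a = 20 > μ = 2.69231, the bound 7/52 is < 1 and informative.)

P[X ≥ 20] ≤ 7/52 ≈ 0.13462.


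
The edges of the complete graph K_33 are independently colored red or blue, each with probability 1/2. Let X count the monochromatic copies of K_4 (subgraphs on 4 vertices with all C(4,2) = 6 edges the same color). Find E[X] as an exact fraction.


Let X = Σ_S X_S over the C(33, 4) = 40920 subsets S of size 4, where X_S = 1 if the K_4 on S is monochromatic.
For a fixed S, the K_4 on S has C(4, 2) = 6 edges. P[all 6 edges red] = (1/2)^6, and likewise for blue, so P[monochromatic] = 2·(1/2)^6 = 2^{1 − 6} = 1/32.
By linearity of expectation: E[X] = C(33, 4) · 2^{1 − 6} = 40920 · 1/32 = 5115/4.
Numerically: E[X] ≈ 1278.7500.

E[X] = C(33,4)·2^(1−C(4,2)) = 5115/4 ≈ 1278.7500.


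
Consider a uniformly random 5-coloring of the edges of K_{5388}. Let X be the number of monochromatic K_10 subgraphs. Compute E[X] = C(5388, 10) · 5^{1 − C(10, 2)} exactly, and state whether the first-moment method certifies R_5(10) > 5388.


E[X] = C(5388, 10) · 5^{1 − 45} = 5634865093375880654852250419586 · 5^{−44} = 5634865093375880654852250419586/5684341886080801486968994140625.
As a reduced fraction: E[X] = 5634865093375880654852250419586/5684341886080801486968994140625 ≈ 0.991296.
Is E[X] < 1? YES.
Since E[X] < 1, there exists a 5-coloring of K_{5388} with no monochromatic K_10; hence R_5(10) > 5388.

E[X] = 5634865093375880654852250419586/5684341886080801486968994140625 ≈ 0.991296; E[X] < 1, so R_5(10) > 5388.


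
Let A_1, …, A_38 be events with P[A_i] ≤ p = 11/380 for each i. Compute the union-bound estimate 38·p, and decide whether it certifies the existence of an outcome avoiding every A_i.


Union bound: P[∪_{i=1}^{38} A_i] ≤ Σ_i P[A_i] ≤ 38·p = 38·(11/380) = 11/10.
Numerically: 11/10 ≈ 1.100000.
Is 11/10 < 1? NO.
Since the bound 11/10 is ≥ 1, the union bound is uninformative here; it does NOT by itself certify existence.

38·p = 11/10 ≈ 1.100000; existence NOT certified by the union bound.


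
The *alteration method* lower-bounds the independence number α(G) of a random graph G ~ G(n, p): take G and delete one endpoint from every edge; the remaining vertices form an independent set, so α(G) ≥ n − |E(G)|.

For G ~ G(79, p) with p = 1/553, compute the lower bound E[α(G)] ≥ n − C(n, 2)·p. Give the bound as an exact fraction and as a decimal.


E[|E(G)|] = C(79, 2)·p = 3081 · (1/553) = 39/7.
E[α(G)] ≥ n − E[|E(G)|] = 79 − 39/7 = 514/7.
Numerically: ≈ 73.428571.
(This is only a lower bound; the true E[α(G)] may be larger.)

E[α(G)] ≥ 514/7 ≈ 73.428571.


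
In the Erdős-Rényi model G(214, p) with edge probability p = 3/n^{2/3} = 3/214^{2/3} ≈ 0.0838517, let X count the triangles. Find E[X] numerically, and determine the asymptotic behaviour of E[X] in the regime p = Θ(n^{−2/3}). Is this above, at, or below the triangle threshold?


Number of potential triangles: C(214, 3) = 1610564.
Each occurs with probability p³ ≈ (0.0838517)³ ≈ 5.89571142e-04.
By linearity: E[X] = C(214, 3)·p³ ≈ 1610564 · 5.89571142e-04 ≈ 949.542056.
Since α = 2/3 < 1, p = c/n^{2/3} ≫ 1/n is above the triangle threshold p ~ 1/n. Asymptotically E[X] ~ (c³/6)·n^{3(1−α)} = (3³/6)·n^{1} → ∞; triangles are abundant w.h.p.

E[X] ≈ 949.542056; in regime p = Θ(1/n^{2/3}) E[X] diverges (above the triangle threshold p ~ 1/n).


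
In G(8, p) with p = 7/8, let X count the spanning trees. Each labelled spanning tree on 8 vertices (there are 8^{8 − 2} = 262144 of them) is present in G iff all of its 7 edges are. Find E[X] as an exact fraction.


K_8 has 8^{8 − 2} = 262144 labelled spanning trees.
For each such spanning tree H, let X_H = 1 if all 7 edges of H are present in G. Then P[X_H = 1] = p^{7} = (7/8)^{7} = 823543/2097152.
By linearity: E[X] = Σ_H E[X_H] = 262144 · p^{7} = 262144 · 823543/2097152 = 823543/8.
Numerically: E[X] ≈ 1.029e+05.

E[X] = 262144 · (7/8)^{7} = 823543/8 ≈ 1.029e+05.


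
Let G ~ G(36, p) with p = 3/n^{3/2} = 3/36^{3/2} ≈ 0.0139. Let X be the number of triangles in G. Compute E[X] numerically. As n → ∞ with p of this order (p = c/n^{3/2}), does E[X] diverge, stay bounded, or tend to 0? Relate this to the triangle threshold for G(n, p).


Number of potential triangles: C(36, 3) = 7140.
Each occurs with probability p³ ≈ (0.0139)³ ≈ 2.67918e-06.
By linearity: E[X] = C(36, 3)·p³ ≈ 7140 · 2.67918e-06 ≈ 0.019.
Since α = 3/2 > 1, p = c/n^{3/2} = o(1/n) is below the triangle threshold p ~ 1/n. Asymptotically E[X] ~ (c³/6)·n^{3(1−α)} = (3³/6)·n^{-1.5} → 0, so by Markov's inequality G has no triangles w.h.p.

E[X] ≈ 0.019; in regime p = Θ(1/n^{3/2}) E[X] tends to 0 (below the triangle threshold p ~ 1/n).


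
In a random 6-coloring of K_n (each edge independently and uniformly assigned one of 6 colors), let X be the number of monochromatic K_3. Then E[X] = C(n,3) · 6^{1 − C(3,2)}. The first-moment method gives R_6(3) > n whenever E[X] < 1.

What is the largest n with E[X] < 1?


We need C(n, 3) · 6^{1 − 3} < 1, i.e. C(n, 3) < 6^{3 − 1} = 36.
Check values of n near the boundary:
  n = 3: C(3, 3) = 1; 1 < 36? YES
  n = 4: C(4, 3) = 4; 4 < 36? YES
  n = 5: C(5, 3) = 10; 10 < 36? YES
  n = 6: C(6, 3) = 20; 20 < 36? YES
  n = 7: C(7, 3) = 35; 35 < 36? YES
  n = 8: C(8, 3) = 56; 56 < 36? NO
  n = 9: C(9, 3) = 84; 84 < 36? NO
  n = 10: C(10, 3) = 120; 120 < 36? NO
The largest n with C(n, 3) < 36 is n = 7 (where E[X] = 35/36 ≈ 0.972222). Hence R_6(3) > 7, i.e. R_6(3) ≥ 8.

Largest n = 7; hence R_6(3) > 7.


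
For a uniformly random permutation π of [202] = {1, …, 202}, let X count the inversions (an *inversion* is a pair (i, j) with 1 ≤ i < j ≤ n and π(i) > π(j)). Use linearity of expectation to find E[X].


Write X = Σ X_I over the C(202, 2) = 20301 pairs i < j, with X_I the indicator of one inversion.
There are 20301 indicators.
For each fixed pair i < j, the values π(i) and π(j) are two distinct elements of {1, …, 202} in uniformly random order; by symmetry P[π(i) > π(j)] = 1/2.
By linearity: E[X] = 20301 · (1/2) = C(202, 2) · (1/2) = 20301/2 = 20301/2 ≈ 10150.500000.

E[X] = 20301/2 = 10150.500000.


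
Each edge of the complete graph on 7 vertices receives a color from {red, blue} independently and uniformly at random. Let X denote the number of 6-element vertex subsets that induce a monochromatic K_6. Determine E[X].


Let X = Σ_S X_S over the C(7, 6) = 7 subsets S of size 6, where X_S = 1 if the K_6 on S is monochromatic.
For a fixed S, the K_6 on S has C(6, 2) = 15 edges. P[all 15 edges red] = (1/2)^15, and likewise for blue, so P[monochromatic] = 2·(1/2)^15 = 2^{1 − 15} = 1/16384.
By linearity of expectation: E[X] = C(7, 6) · 2^{1 − 15} = 7 · 1/16384 = 7/16384.
Numerically: E[X] ≈ 0.00043.

E[X] = C(7,6)·2^(1−C(6,2)) = 7/16384 ≈ 0.00043.


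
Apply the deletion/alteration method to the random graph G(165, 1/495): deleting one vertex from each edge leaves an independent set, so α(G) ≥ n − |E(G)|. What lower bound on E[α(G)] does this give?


E[|E(G)|] = C(165, 2)·p = 13530 · (1/495) = 82/3.
E[α(G)] ≥ n − E[|E(G)|] = 165 − 82/3 = 413/3.
Numerically: ≈ 137.666667.
(This is only a lower bound; the true E[α(G)] may be larger.)

E[α(G)] ≥ 413/3 ≈ 137.666667.


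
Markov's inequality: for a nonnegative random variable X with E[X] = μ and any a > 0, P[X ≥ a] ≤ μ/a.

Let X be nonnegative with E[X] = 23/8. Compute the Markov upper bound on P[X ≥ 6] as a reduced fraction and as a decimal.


μ = E[X] = 23/8, a = 6.
Markov: P[X ≥ 6] ≤ μ/a = (23/8)/6 = 23/48.
Numerically: ≈ 0.479.
(Since a = 6 > μ = 2.875, the bound 23/48 is < 1 and informative.)

P[X ≥ 6] ≤ 23/48 ≈ 0.479.


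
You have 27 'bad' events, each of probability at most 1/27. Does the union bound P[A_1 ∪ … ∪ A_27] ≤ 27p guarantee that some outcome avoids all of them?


Union bound: P[∪_{i=1}^{27} A_i] ≤ Σ_i P[A_i] ≤ 27·p = 27·(1/27) = 1.
Numerically: 1 ≈ 1.000000.
Is 1 < 1? NO.
Since the bound 1 is ≥ 1, the union bound is uninformative here; it does NOT by itself certify existence.

27·p = 1 ≈ 1.000000; existence NOT certified by the union bound.


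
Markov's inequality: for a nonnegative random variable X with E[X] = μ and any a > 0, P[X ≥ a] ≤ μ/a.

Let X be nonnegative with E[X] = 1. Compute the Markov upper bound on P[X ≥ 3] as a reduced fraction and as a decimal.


μ = E[X] = 1, a = 3.
Markov: P[X ≥ 3] ≤ μ/a = (1)/3 = 1/3.
Numerically: ≈ 0.3333.
(Since a = 3 > μ = 1.0000, the bound 1/3 is < 1 and informative.)

P[X ≥ 3] ≤ 1/3 ≈ 0.3333.


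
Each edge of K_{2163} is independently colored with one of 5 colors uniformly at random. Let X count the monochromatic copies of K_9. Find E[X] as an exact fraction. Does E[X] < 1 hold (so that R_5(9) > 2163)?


E[X] = C(2163, 9) · 5^{1 − 36} = 2808716806866462450348390 · 5^{−35} = 2808716806866462450348390/2910383045673370361328125.
As a reduced fraction: E[X] = 561743361373292490069678/582076609134674072265625 ≈ 0.965068.
Is E[X] < 1? YES.
Since E[X] < 1, there exists a 5-coloring of K_{2163} with no monochromatic K_9; hence R_5(9) > 2163.

E[X] = 561743361373292490069678/582076609134674072265625 ≈ 0.965068; E[X] < 1, so R_5(9) > 2163.


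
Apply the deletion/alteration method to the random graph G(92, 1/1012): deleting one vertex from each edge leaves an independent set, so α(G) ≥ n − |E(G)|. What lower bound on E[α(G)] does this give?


E[|E(G)|] = C(92, 2)·p = 4186 · (1/1012) = 91/22.
E[α(G)] ≥ n − E[|E(G)|] = 92 − 91/22 = 1933/22.
Numerically: ≈ 87.86364.
(This is only a lower bound; the true E[α(G)] may be larger.)

E[α(G)] ≥ 1933/22 ≈ 87.86364.


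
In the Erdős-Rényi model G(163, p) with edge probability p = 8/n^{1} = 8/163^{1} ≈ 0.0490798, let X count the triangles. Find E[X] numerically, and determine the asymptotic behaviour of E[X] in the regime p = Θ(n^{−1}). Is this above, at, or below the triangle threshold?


Number of potential triangles: C(163, 3) = 708561.
Each occurs with probability p³ ≈ (0.0490798)³ ≈ 1.18224408e-04.
By linearity: E[X] = C(163, 3)·p³ ≈ 708561 · 1.18224408e-04 ≈ 83.769205.
Here α = 1, so p = 8/n is exactly at the triangle threshold p ~ 1/n. Asymptotically E[X] → c³/6 = 8³/6 = 256/3 ≈ 85.333333, a bounded constant. In this regime the triangle count is asymptotically Poisson(c³/6).

E[X] ≈ 83.769205; in regime p = Θ(1/n^{1}) E[X] stays bounded (at the triangle threshold p ~ 1/n).


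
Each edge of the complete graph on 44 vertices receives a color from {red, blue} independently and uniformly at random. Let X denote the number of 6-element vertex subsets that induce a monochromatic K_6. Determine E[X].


Let X = Σ_S X_S over the C(44, 6) = 7059052 subsets S of size 6, where X_S = 1 if the K_6 on S is monochromatic.
For a fixed S, the K_6 on S has C(6, 2) = 15 edges. P[all 15 edges red] = (1/2)^15, and likewise for blue, so P[monochromatic] = 2·(1/2)^15 = 2^{1 − 15} = 1/16384.
By linearity of expectation: E[X] = C(44, 6) · 2^{1 − 15} = 7059052 · 1/16384 = 1764763/4096.
Numerically: E[X] ≈ 430.85034.

E[X] = C(44,6)·2^(1−C(6,2)) = 1764763/4096 ≈ 430.85034.


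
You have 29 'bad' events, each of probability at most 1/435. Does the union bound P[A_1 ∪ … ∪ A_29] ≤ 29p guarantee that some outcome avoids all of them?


Union bound: P[∪_{i=1}^{29} A_i] ≤ Σ_i P[A_i] ≤ 29·p = 29·(1/435) = 1/15.
Numerically: 1/15 ≈ 0.06667.
Is 1/15 < 1? YES.
Since P[∪ A_i] ≤ 1/15 < 1, the complement has P[∩ A_i^c] ≥ 1 − 1/15 = 14/15 > 0, so some outcome avoids every A_i.

29·p = 1/15 ≈ 0.06667; existence CERTIFIED by the union bound.


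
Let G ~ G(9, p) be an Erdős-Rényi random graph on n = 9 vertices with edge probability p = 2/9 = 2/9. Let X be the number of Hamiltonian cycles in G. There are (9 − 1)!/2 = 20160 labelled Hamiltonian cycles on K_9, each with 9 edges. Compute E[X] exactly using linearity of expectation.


K_9 has (9 − 1)!/2 = 20160 labelled Hamiltonian cycles.
For each such Hamiltonian cycle H, let X_H = 1 if all 9 edges of H are present in G. Then P[X_H = 1] = p^{9} = (2/9)^{9} = 512/387420489.
By linearity of expectation: E[X] = Σ_H E[X_H] = 20160 · p^{9} = 20160 · 512/387420489 = 1146880/43046721.
Numerically: E[X] ≈ 0.0266427.

E[X] = 20160 · (2/9)^{9} = 1146880/43046721 ≈ 0.0266427.


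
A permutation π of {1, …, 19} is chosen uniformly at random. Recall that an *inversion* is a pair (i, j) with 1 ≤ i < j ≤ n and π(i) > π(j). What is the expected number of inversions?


Write X = Σ X_I over the C(19, 2) = 171 pairs i < j, with X_I the indicator of one inversion.
There are 171 indicators.
For each fixed pair i < j, the values π(i) and π(j) are two distinct elements of {1, …, 19} in uniformly random order; by symmetry P[π(i) > π(j)] = 1/2.
By linearity: E[X] = 171 · (1/2) = C(19, 2) · (1/2) = 171/2 = 171/2 ≈ 85.50000.

E[X] = 171/2 = 85.50000.


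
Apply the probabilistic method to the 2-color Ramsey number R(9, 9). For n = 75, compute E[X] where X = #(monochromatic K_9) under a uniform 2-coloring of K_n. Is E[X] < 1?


E[X] = C(75, 9) · 2^{1 − 36} = 125595622175 · 2^{−35} = 125595622175/34359738368.
As a reduced fraction: E[X] = 125595622175/34359738368 ≈ 3.655.
Is E[X] < 1? NO.
Since E[X] ≥ 1, the first-moment bound is inconclusive at n = 75; it does NOT by itself certify R(9, 9) > 75.

E[X] = 125595622175/34359738368 ≈ 3.655; E[X] ≥ 1; first-moment method inconclusive here.


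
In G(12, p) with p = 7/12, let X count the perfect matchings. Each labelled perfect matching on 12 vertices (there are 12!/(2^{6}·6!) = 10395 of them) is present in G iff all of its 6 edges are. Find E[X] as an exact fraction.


K_12 has 12!/(2^{6}·6!) = 10395 labelled perfect matchings.
For each such perfect matching H, let X_H = 1 if all 6 edges of H are present in G. Then P[X_H = 1] = p^{6} = (7/12)^{6} = 117649/2985984.
By linearity of expectation: E[X] = Σ_H E[X_H] = 10395 · p^{6} = 10395 · 117649/2985984 = 45294865/110592.
Numerically: E[X] ≈ 409.567.

E[X] = 10395 · (7/12)^{6} = 45294865/110592 ≈ 409.567.


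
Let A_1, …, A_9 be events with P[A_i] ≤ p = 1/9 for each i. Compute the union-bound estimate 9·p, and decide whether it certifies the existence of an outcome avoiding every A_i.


Union bound: P[∪_{i=1}^{9} A_i] ≤ Σ_i P[A_i] ≤ 9·p = 9·(1/9) = 1.
Numerically: 1 ≈ 1.0000000.
Is 1 < 1? NO.
Since the bound 1 is ≥ 1, the union bound is uninformative here; it does NOT by itself certify existence.

9·p = 1 ≈ 1.0000000; existence NOT certified by the union bound.


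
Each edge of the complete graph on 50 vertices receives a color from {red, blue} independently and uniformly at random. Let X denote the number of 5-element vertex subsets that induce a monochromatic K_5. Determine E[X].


Let X = Σ_S X_S over the C(50, 5) = 2118760 subsets S of size 5, where X_S = 1 if the K_5 on S is monochromatic.
For a fixed S, the K_5 on S has C(5, 2) = 10 edges. P[all 10 edges red] = (1/2)^10, and likewise for blue, so P[monochromatic] = 2·(1/2)^10 = 2^{1 − 10} = 1/512.
By linearity: E[X] = C(50, 5) · 2^{1 − 10} = 2118760 · 1/512 = 264845/64.
Numerically: E[X] ≈ 4138.20312.

E[X] = C(50,5)·2^(1−C(5,2)) = 264845/64 ≈ 4138.20312.


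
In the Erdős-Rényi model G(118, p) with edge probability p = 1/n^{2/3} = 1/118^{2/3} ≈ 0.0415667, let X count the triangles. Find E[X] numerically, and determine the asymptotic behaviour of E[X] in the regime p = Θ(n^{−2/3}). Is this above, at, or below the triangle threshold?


Number of potential triangles: C(118, 3) = 266916.
Each occurs with probability p³ ≈ (0.0415667)³ ≈ 7.18184430e-05.
By linearity: E[X] = C(118, 3)·p³ ≈ 266916 · 7.18184430e-05 ≈ 19.169492.
Since α = 2/3 < 1, p = c/n^{2/3} ≫ 1/n is above the triangle threshold p ~ 1/n. Asymptotically E[X] ~ (c³/6)·n^{3(1−α)} = (1³/6)·n^{1} → ∞; triangles are abundant w.h.p.

E[X] ≈ 19.169492; in regime p = Θ(1/n^{2/3}) E[X] diverges (above the triangle threshold p ~ 1/n).


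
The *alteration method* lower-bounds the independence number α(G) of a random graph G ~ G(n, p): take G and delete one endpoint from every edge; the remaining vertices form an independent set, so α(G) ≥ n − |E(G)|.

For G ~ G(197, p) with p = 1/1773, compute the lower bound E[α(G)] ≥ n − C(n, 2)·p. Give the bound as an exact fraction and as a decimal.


E[|E(G)|] = C(197, 2)·p = 19306 · (1/1773) = 98/9.
E[α(G)] ≥ n − E[|E(G)|] = 197 − 98/9 = 1675/9.
Numerically: ≈ 186.1111.
(This is only a lower bound; the true E[α(G)] may be larger.)

E[α(G)] ≥ 1675/9 ≈ 186.1111.


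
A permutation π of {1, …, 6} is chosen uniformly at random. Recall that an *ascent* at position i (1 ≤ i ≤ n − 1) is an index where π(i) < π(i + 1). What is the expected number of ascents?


Write X = Σ X_I over i = 1, …, 5, with X_I the indicator of one ascent.
There are 5 indicators.
For each fixed i, the pair (π(i), π(i+1)) is a uniformly random ordered pair of distinct values from {1, …, 6}; by symmetry P[π(i) < π(i+1)] = 1/2.
By linearity: E[X] = 5 · (1/2) = (6 − 1) · (1/2) = 5/2 ≈ 2.500000.

E[X] = 5/2 = 2.500000.


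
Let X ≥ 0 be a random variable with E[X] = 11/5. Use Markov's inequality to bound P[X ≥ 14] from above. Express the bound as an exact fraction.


μ = E[X] = 11/5, a = 14.
Markov: P[X ≥ 14] ≤ μ/a = (11/5)/14 = 11/70.
Numerically: ≈ 0.1571.
(Since a = 14 > μ = 2.2000, the bound 11/70 is < 1 and informative.)

P[X ≥ 14] ≤ 11/70 ≈ 0.1571.


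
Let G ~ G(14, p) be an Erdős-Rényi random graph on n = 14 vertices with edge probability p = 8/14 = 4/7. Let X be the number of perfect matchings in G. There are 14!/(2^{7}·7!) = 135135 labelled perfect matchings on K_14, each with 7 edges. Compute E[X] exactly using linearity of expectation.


K_14 has 14!/(2^{7}·7!) = 135135 labelled perfect matchings.
For each such perfect matching H, let X_H = 1 if all 7 edges of H are present in G. Then P[X_H = 1] = p^{7} = (4/7)^{7} = 16384/823543.
Summing the indicators: E[X] = Σ_H E[X_H] = 135135 · p^{7} = 135135 · 16384/823543 = 316293120/117649.
Numerically: E[X] ≈ 2688.

E[X] = 135135 · (4/7)^{7} = 316293120/117649 ≈ 2688.


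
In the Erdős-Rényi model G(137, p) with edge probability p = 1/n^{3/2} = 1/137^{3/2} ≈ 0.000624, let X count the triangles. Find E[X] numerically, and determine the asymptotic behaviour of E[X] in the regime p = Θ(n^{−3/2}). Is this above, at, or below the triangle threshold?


Number of potential triangles: C(137, 3) = 419220.
Each occurs with probability p³ ≈ (0.000624)³ ≈ 2.42526e-10.
By linearity: E[X] = C(137, 3)·p³ ≈ 419220 · 2.42526e-10 ≈ 0.000.
Since α = 3/2 > 1, p = c/n^{3/2} = o(1/n) is below the triangle threshold p ~ 1/n. Asymptotically E[X] ~ (c³/6)·n^{3(1−α)} = (1³/6)·n^{-1.5} → 0, so by Markov's inequality G has no triangles w.h.p.

E[X] ≈ 0.000; in regime p = Θ(1/n^{3/2}) E[X] tends to 0 (below the triangle threshold p ~ 1/n).


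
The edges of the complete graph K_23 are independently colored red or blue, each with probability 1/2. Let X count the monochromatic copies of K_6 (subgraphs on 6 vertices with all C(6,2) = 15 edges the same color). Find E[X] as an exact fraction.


Let X = Σ_S X_S over the C(23, 6) = 100947 subsets S of size 6, where X_S = 1 if the K_6 on S is monochromatic.
For a fixed S, the K_6 on S has C(6, 2) = 15 edges. P[all 15 edges red] = (1/2)^15, and likewise for blue, so P[monochromatic] = 2·(1/2)^15 = 2^{1 − 15} = 1/16384.
By linearity: E[X] = C(23, 6) · 2^{1 − 15} = 100947 · 1/16384 = 100947/16384.
Numerically: E[X] ≈ 6.1613.

E[X] = C(23,6)·2^(1−C(6,2)) = 100947/16384 ≈ 6.1613.


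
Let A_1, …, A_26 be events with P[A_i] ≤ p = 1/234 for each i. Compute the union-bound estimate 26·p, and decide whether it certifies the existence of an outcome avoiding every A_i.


Union bound: P[∪_{i=1}^{26} A_i] ≤ Σ_i P[A_i] ≤ 26·p = 26·(1/234) = 1/9.
Numerically: 1/9 ≈ 0.11111.
Is 1/9 < 1? YES.
Since P[∪ A_i] ≤ 1/9 < 1, the complement has P[∩ A_i^c] ≥ 1 − 1/9 = 8/9 > 0, so some outcome avoids every A_i.

26·p = 1/9 ≈ 0.11111; existence CERTIFIED by the union bound.


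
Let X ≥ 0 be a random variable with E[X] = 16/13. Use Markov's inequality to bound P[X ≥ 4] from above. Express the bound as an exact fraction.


μ = E[X] = 16/13, a = 4.
Markov: P[X ≥ 4] ≤ μ/a = (16/13)/4 = 4/13.
Numerically: ≈ 0.30769.
(Since a = 4 > μ = 1.23077, the bound 4/13 is < 1 and informative.)

P[X ≥ 4] ≤ 4/13 ≈ 0.30769.


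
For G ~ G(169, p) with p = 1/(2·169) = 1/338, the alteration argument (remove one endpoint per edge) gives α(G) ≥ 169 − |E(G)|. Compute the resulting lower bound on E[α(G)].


E[|E(G)|] = C(169, 2)·p = 14196 · (1/338) = 42.
E[α(G)] ≥ n − E[|E(G)|] = 169 − 42 = 127.
Numerically: ≈ 127.000000.
(This is only a lower bound; the true E[α(G)] may be larger.)

E[α(G)] ≥ 127 ≈ 127.000000.


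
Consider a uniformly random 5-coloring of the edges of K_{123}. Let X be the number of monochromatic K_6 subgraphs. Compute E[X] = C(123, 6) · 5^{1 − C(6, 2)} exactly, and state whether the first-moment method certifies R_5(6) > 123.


E[X] = C(123, 6) · 5^{1 − 15} = 4249404082 · 5^{−14} = 4249404082/6103515625.
As a reduced fraction: E[X] = 4249404082/6103515625 ≈ 0.6962224.
Is E[X] < 1? YES.
Since E[X] < 1, there exists a 5-coloring of K_{123} with no monochromatic K_6; hence R_5(6) > 123.

E[X] = 4249404082/6103515625 ≈ 0.6962224; E[X] < 1, so R_5(6) > 123.


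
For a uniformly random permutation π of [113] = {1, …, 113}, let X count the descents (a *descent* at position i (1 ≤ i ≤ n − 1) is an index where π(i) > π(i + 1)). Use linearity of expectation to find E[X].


Write X = Σ X_I over i = 1, …, 112, with X_I the indicator of one descent.
There are 112 indicators.
For each fixed i, the pair (π(i), π(i+1)) is a uniformly random ordered pair of distinct values from {1, …, 113}; by symmetry P[π(i) > π(i+1)] = 1/2.
By linearity: E[X] = 112 · (1/2) = (113 − 1) · (1/2) = 56 ≈ 56.0000.

E[X] = 56 = 56.0000.


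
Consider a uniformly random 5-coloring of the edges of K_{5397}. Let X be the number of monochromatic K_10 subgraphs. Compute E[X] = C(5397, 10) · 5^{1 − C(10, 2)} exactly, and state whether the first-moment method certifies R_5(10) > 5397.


E[X] = C(5397, 10) · 5^{1 − 45} = 5729779230003226281244520755596 · 5^{−44} = 5729779230003226281244520755596/5684341886080801486968994140625.
As a reduced fraction: E[X] = 5729779230003226281244520755596/5684341886080801486968994140625 ≈ 1.0079934.
Is E[X] < 1? NO.
Since E[X] ≥ 1, the first-moment bound is inconclusive at n = 5397; it does NOT by itself certify R_5(10) > 5397.

E[X] = 5729779230003226281244520755596/5684341886080801486968994140625 ≈ 1.0079934; E[X] ≥ 1; first-moment method inconclusive here.


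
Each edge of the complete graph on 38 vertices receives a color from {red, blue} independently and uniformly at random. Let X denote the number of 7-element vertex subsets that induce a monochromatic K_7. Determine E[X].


Let X = Σ_S X_S over the C(38, 7) = 12620256 subsets S of size 7, where X_S = 1 if the K_7 on S is monochromatic.
For a fixed S, the K_7 on S has C(7, 2) = 21 edges. P[all 21 edges red] = (1/2)^21, and likewise for blue, so P[monochromatic] = 2·(1/2)^21 = 2^{1 − 21} = 1/1048576.
Summing: E[X] = C(38, 7) · 2^{1 − 21} = 12620256 · 1/1048576 = 394383/32768.
Numerically: E[X] ≈ 12.03561.

E[X] = C(38,7)·2^(1−C(7,2)) = 394383/32768 ≈ 12.03561.


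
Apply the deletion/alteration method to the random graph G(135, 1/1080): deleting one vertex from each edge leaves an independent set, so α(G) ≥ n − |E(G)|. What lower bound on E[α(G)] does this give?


E[|E(G)|] = C(135, 2)·p = 9045 · (1/1080) = 67/8.
E[α(G)] ≥ n − E[|E(G)|] = 135 − 67/8 = 1013/8.
Numerically: ≈ 126.625000.
(This is only a lower bound; the true E[α(G)] may be larger.)

E[α(G)] ≥ 1013/8 ≈ 126.625000.


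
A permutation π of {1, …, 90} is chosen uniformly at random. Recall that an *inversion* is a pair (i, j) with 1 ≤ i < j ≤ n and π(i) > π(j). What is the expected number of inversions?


Write X = Σ X_I over the C(90, 2) = 4005 pairs i < j, with X_I the indicator of one inversion.
There are 4005 indicators.
For each fixed pair i < j, the values π(i) and π(j) are two distinct elements of {1, …, 90} in uniformly random order; by symmetry P[π(i) > π(j)] = 1/2.
By linearity: E[X] = 4005 · (1/2) = C(90, 2) · (1/2) = 4005/2 = 4005/2 ≈ 2002.50000.

E[X] = 4005/2 = 2002.50000.


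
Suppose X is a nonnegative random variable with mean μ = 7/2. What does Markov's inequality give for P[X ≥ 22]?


μ = E[X] = 7/2, a = 22.
Markov: P[X ≥ 22] ≤ μ/a = (7/2)/22 = 7/44.
Numerically: ≈ 0.159.
(Since a = 22 > μ = 3.500, the bound 7/44 is < 1 and informative.)

P[X ≥ 22] ≤ 7/44 ≈ 0.159.


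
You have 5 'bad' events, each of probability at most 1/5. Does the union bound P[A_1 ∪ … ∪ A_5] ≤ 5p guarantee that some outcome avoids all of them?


Union bound: P[∪_{i=1}^{5} A_i] ≤ Σ_i P[A_i] ≤ 5·p = 5·(1/5) = 1.
Numerically: 1 ≈ 1.000.
Is 1 < 1? NO.
Since the bound 1 is ≥ 1, the union bound is uninformative here; it does NOT by itself certify existence.

5·p = 1 ≈ 1.000; existence NOT certified by the union bound.


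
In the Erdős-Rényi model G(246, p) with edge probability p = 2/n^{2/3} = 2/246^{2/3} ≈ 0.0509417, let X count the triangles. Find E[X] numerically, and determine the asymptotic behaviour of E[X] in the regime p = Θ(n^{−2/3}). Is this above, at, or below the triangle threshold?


Number of potential triangles: C(246, 3) = 2450980.
Each occurs with probability p³ ≈ (0.0509417)³ ≈ 1.32196444e-04.
By linearity: E[X] = C(246, 3)·p³ ≈ 2450980 · 1.32196444e-04 ≈ 324.010840.
Since α = 2/3 < 1, p = c/n^{2/3} ≫ 1/n is above the triangle threshold p ~ 1/n. Asymptotically E[X] ~ (c³/6)·n^{3(1−α)} = (2³/6)·n^{1} → ∞; triangles are abundant w.h.p.

E[X] ≈ 324.010840; in regime p = Θ(1/n^{2/3}) E[X] diverges (above the triangle threshold p ~ 1/n).


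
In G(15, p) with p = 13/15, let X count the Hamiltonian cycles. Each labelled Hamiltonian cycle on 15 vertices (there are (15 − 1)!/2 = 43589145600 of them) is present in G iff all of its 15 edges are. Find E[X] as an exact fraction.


K_15 has (15 − 1)!/2 = 43589145600 labelled Hamiltonian cycles.
For each such Hamiltonian cycle H, let X_H = 1 if all 15 edges of H are present in G. Then P[X_H = 1] = p^{15} = (13/15)^{15} = 51185893014090757/437893890380859375.
By linearity of expectation: E[X] = Σ_H E[X_H] = 43589145600 · p^{15} = 43589145600 · 51185893014090757/437893890380859375 = 367267381606127548722176/72081298828125.
Numerically: E[X] ≈ 5.1e+09.

E[X] = 43589145600 · (13/15)^{15} = 367267381606127548722176/72081298828125 ≈ 5.1e+09.


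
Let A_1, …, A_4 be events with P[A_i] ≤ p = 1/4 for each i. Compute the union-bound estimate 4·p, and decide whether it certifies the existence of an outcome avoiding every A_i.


Union bound: P[∪_{i=1}^{4} A_i] ≤ Σ_i P[A_i] ≤ 4·p = 4·(1/4) = 1.
Numerically: 1 ≈ 1.000.
Is 1 < 1? NO.
Since the bound 1 is ≥ 1, the union bound is uninformative here; it does NOT by itself certify existence.

4·p = 1 ≈ 1.000; existence NOT certified by the union bound.


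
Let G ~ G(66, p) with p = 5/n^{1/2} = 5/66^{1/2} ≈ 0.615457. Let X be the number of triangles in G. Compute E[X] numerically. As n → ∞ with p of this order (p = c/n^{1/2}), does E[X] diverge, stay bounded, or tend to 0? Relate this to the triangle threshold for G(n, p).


Number of potential triangles: C(66, 3) = 45760.
Each occurs with probability p³ ≈ (0.615457)³ ≈ 2.33127824e-01.
By linearity: E[X] = C(66, 3)·p³ ≈ 45760 · 2.33127824e-01 ≈ 10667.929218.
Since α = 1/2 < 1, p = c/n^{1/2} ≫ 1/n is above the triangle threshold p ~ 1/n. Asymptotically E[X] ~ (c³/6)·n^{3(1−α)} = (5³/6)·n^{1.5} → ∞; triangles are abundant w.h.p.

E[X] ≈ 10667.929218; in regime p = Θ(1/n^{1/2}) E[X] diverges (above the triangle threshold p ~ 1/n).


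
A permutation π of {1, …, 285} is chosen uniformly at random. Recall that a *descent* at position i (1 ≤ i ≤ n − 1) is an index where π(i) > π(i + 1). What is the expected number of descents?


Write X = Σ X_I over i = 1, …, 284, with X_I the indicator of one descent.
There are 284 indicators.
For each fixed i, the pair (π(i), π(i+1)) is a uniformly random ordered pair of distinct values from {1, …, 285}; by symmetry P[π(i) > π(i+1)] = 1/2.
By linearity: E[X] = 284 · (1/2) = (285 − 1) · (1/2) = 142 ≈ 142.00000.

E[X] = 142 = 142.00000.


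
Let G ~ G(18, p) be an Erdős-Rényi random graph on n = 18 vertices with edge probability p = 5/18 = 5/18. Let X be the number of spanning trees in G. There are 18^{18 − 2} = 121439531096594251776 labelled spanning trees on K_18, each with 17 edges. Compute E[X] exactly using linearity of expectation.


K_18 has 18^{18 − 2} = 121439531096594251776 labelled spanning trees.
For each such spanning tree H, let X_H = 1 if all 17 edges of H are present in G. Then P[X_H = 1] = p^{17} = (5/18)^{17} = 762939453125/2185911559738696531968.
Summing the indicators: E[X] = Σ_H E[X_H] = 121439531096594251776 · p^{17} = 121439531096594251776 · 762939453125/2185911559738696531968 = 762939453125/18.
Numerically: E[X] ≈ 4.23855e+10.

E[X] = 121439531096594251776 · (5/18)^{17} = 762939453125/18 ≈ 4.23855e+10.
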